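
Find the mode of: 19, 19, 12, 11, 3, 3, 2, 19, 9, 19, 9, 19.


Frequencies: 2:1, 3:2, 9:2, 11:1, 12:1, 19:5
Max frequency = 5
Mode = 19

Mode = 19


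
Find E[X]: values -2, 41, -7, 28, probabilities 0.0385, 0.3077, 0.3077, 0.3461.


E[X] = -2*0.0385 + 41*0.3077 - 7*0.3077 + 28*0.3461
= -0.0770 + 12.6157 - 2.1539 + 9.6908
= 20.0756

E[X] = 20.0756


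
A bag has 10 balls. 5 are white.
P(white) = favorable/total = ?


P = 5/10 = 0.5000

P = 0.5000


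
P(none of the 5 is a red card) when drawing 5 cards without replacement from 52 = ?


P(no red cards) = (26/52) × (25/51) × (24/50) × (23/49) × (22/48)
= 0.0253

P = 0.0253


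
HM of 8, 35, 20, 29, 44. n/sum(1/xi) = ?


Sum of reciprocals = 1/8 + 1/35 + 1/20 + 1/29 + 1/44 = 0.260781
HM = 5/0.260781 = 19.1731

HM = 19.1731


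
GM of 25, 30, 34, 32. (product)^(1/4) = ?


Product = 25 × 30 × 34 × 32 = 816000
GM = 816000^(1/4) = 30.0554

GM = 30.0554


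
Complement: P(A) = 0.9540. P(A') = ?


P(not A) = 1 - 0.9540 = 0.0460

P(not A) = 0.0460


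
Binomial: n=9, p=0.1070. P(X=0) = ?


C(9,0) = 1
p^0 = 1.000000
(1-p)^9 = 0.361130
P = 1 * 1.000000 * 0.361130 = 0.3611

P(X=0) = 0.3611


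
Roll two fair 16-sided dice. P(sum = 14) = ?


Total outcomes = 16×16 = 256
Favorable (sum = 14): 13
P = 13/256 = 0.0508

P = 0.0508


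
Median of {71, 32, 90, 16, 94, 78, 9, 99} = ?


Sorted: 9, 16, 32, 71, 78, 90, 94, 99
n = 8 (even)
Middle values: 71 and 78
Median = (71+78)/2 = 74.5000

Median = 74.5000


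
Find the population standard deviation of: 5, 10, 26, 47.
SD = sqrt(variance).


Mean = 22.0000
Variance = 268.5000
SD = sqrt(268.5000) = 16.3860

SD = 16.3860


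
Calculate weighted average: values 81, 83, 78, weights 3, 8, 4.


Numerator = 81*3 + 83*8 + 78*4 = 1219
Denominator = 3 + 8 + 4 = 15
WM = 1219/15 = 81.2667

WM = 81.2667


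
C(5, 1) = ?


C(5,1) = 5!/(1! × 4!)
= 120/(1 × 24)
= 5

C(5,1) = 5


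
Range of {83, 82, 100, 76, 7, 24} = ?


Max = 100, Min = 7
Range = 100 - 7 = 93

Range = 93


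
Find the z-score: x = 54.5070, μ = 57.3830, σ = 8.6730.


z = (54.5070 - 57.3830)/8.6730
= -2.8760/8.6730
= -0.3316

z = -0.3316


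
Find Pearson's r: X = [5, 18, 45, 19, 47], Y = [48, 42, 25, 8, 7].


Mean X = 26.8000, Mean Y = 26.0000
SD X = 16.448708, SD Y = 16.887865
Cov = -176.400000
r = -176.400000/(16.448708*16.887865) = -0.6350

r = -0.6350


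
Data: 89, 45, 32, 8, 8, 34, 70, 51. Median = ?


Sorted: 8, 8, 32, 34, 45, 51, 70, 89
n = 8 (even)
Middle values: 34 and 45
Median = (34+45)/2 = 39.5000

Median = 39.5000


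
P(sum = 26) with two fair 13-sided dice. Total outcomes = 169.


Total outcomes = 13×13 = 169
Favorable (sum = 26): 1
P = 1/169 = 0.0059

P = 0.0059


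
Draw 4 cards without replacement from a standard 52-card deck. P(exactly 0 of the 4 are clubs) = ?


Hypergeometric: P(X=0) = C(13,0)·C(39,4) / C(52,4)
= 1 × 82251 / 270725
= 82251/270725 = 0.3038

P = 0.3038


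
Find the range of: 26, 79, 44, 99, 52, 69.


Max = 99, Min = 26
Range = 99 - 26 = 73

Range = 73


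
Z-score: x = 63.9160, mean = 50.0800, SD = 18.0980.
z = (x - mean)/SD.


z = (63.9160 - 50.0800)/18.0980
= 13.8360/18.0980
= 0.7645

z = 0.7645


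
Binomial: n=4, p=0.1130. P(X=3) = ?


C(4,3) = 4
p^3 = 0.001443
(1-p)^1 = 0.887000
P = 4 * 0.001443 * 0.887000 = 0.0051

P(X=3) = 0.0051


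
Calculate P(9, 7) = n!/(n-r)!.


P(9,7) = 9!/2!
= 362880/2
= 181440

P(9,7) = 181440


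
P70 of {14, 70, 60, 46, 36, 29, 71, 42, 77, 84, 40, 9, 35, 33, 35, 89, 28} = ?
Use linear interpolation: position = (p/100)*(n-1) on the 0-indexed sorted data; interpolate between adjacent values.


Sorted: 9, 14, 28, 29, 33, 35, 35, 36, 40, 42, 46, 60, 70, 71, 77, 84, 89
n = 17
Index = 70/100 * 16 = 11.2000
Lower = data[11] = 60, Upper = data[12] = 70
P70 = 60 + 0.2000*(10) = 62.0000

P70 = 62.0000


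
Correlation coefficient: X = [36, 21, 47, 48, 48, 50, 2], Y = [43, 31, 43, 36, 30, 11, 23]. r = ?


Mean X = 36.0000, Mean Y = 31.0000
SD X = 16.843820, SD Y = 10.542431
Cov = 24.571429
r = 24.571429/(16.843820*10.542431) = 0.1384

r = 0.1384


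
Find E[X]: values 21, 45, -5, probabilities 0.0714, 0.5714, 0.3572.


E[X] = 21*0.0714 + 45*0.5714 - 5*0.3572
= 1.4994 + 25.7130 - 1.7860
= 25.4264

E[X] = 25.4264


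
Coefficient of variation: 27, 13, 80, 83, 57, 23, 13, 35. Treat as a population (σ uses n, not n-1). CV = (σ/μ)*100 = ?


Mean = 41.3750
SD = 26.6080
CV = (26.6080/41.3750)*100 = 64.3093%

CV = 64.3093%


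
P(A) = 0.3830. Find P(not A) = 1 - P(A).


P(not A) = 1 - 0.3830 = 0.6170

P(not A) = 0.6170


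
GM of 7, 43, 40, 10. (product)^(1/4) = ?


Product = 7 × 43 × 40 × 10 = 120400
GM = 120400^(1/4) = 18.6276

GM = 18.6276


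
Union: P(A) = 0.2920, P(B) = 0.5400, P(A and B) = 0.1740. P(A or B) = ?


P(A∪B) = 0.2920 + 0.5400 - 0.1740
= 0.8320 - 0.1740
= 0.6580

P(A∪B) = 0.6580


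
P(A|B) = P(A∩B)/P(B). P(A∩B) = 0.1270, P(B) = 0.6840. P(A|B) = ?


P(A|B) = 0.1270/0.6840 = 0.1857

P(A|B) = 0.1857


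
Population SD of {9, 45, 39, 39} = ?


Mean = 33.0000
Variance = 198.0000
SD = sqrt(198.0000) = 14.0712

SD = 14.0712


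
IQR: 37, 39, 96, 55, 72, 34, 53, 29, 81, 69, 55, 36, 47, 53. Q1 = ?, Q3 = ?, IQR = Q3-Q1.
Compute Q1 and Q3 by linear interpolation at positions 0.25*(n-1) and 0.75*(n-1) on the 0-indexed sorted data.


Sorted: 29, 34, 36, 37, 39, 47, 53, 53, 55, 55, 69, 72, 81, 96
Q1 (25th %ile) = 37.5000
Q3 (75th %ile) = 65.5000
IQR = 65.5000 - 37.5000 = 28.0000

IQR = 28.0000


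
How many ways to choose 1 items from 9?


C(9,1) = 9!/(1! × 8!)
= 362880/(1 × 40320)
= 9

C(9,1) = 9


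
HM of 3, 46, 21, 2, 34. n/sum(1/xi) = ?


Sum of reciprocals = 1/3 + 1/46 + 1/21 + 1/2 + 1/34 = 0.932103
HM = 5/0.932103 = 5.3642

HM = 5.3642


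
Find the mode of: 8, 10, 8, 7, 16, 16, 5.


Frequencies: 5:1, 7:1, 8:2, 10:1, 16:2
Max frequency = 2
Mode = 8, 16

Mode = 8, 16


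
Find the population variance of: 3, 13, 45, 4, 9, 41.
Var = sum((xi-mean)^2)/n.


Mean = 19.1667
Squared deviations: 261.3611, 38.0278, 667.3611, 230.0278, 103.3611, 476.6944
Sum = 1776.8333
Variance = 1776.8333/6 = 296.1389

Variance = 296.1389


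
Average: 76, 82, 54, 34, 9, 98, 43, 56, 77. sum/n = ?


Sum = 76 + 82 + 54 + 34 + 9 + 98 + 43 + 56 + 77 = 529
n = 9
Mean = 529/9 = 58.7778

Mean = 58.7778


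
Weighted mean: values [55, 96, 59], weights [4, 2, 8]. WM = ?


Numerator = 55*4 + 96*2 + 59*8 = 884
Denominator = 4 + 2 + 8 = 14
WM = 884/14 = 63.1429

WM = 63.1429


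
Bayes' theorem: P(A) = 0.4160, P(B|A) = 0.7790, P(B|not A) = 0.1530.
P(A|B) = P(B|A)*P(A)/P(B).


P(B) = P(B|A)*P(A) + P(B|A')*P(A')
= 0.7790*0.4160 + 0.1530*0.5840
= 0.324064 + 0.089352 = 0.413416
P(A|B) = 0.324064/0.413416 = 0.7839

P(A|B) = 0.7839


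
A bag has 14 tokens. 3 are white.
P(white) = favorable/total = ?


P = 3/14 = 0.2143

P = 0.2143


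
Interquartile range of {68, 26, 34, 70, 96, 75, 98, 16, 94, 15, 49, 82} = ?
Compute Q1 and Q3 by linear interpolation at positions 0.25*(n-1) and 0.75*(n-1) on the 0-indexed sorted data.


Sorted: 15, 16, 26, 34, 49, 68, 70, 75, 82, 94, 96, 98
Q1 (25th %ile) = 32.0000
Q3 (75th %ile) = 85.0000
IQR = 85.0000 - 32.0000 = 53.0000

IQR = 53.0000


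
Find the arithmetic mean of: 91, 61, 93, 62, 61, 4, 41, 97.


Sum = 91 + 61 + 93 + 62 + 61 + 4 + 41 + 97 = 510
n = 8
Mean = 510/8 = 63.7500

Mean = 63.7500


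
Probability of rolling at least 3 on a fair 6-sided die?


Favorable outcomes (roll ≥ 3): 4
Total outcomes = 6
P = 4/6 = 0.6667

P = 0.6667


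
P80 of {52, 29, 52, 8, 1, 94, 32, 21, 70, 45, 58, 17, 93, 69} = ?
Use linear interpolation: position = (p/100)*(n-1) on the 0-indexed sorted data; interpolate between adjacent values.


Sorted: 1, 8, 17, 21, 29, 32, 45, 52, 52, 58, 69, 70, 93, 94
n = 14
Index = 80/100 * 13 = 10.4000
Lower = data[10] = 69, Upper = data[11] = 70
P80 = 69 + 0.4000*(1) = 69.4000

P80 = 69.4000


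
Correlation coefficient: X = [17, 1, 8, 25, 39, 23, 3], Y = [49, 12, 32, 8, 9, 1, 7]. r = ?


Mean X = 16.5714, Mean Y = 16.8571
SD X = 12.624886, SD Y = 15.923285
Cov = -37.061224
r = -37.061224/(12.624886*15.923285) = -0.1844

r = -0.1844


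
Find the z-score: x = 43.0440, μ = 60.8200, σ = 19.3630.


z = (43.0440 - 60.8200)/19.3630
= -17.7760/19.3630
= -0.9180

z = -0.9180


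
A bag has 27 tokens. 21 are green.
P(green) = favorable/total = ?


P = 21/27 = 0.7778

P = 0.7778


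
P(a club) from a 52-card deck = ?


13 clubs in 52 cards
P = 13/52 = 0.2500

P = 0.2500


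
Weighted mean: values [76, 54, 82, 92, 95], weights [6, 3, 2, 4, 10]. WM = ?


Numerator = 76*6 + 54*3 + 82*2 + 92*4 + 95*10 = 2100
Denominator = 6 + 3 + 2 + 4 + 10 = 25
WM = 2100/25 = 84.0000

WM = 84.0000


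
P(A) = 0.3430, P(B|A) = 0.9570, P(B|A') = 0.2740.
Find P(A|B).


P(B) = P(B|A)*P(A) + P(B|A')*P(A')
= 0.9570*0.3430 + 0.2740*0.6570
= 0.328251 + 0.180018 = 0.508269
P(A|B) = 0.328251/0.508269 = 0.6458

P(A|B) = 0.6458


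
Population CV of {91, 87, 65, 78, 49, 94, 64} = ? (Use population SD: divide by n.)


Mean = 75.4286
SD = 15.4259
CV = (15.4259/75.4286)*100 = 20.4510%

CV = 20.4510%


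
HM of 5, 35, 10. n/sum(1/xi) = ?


Sum of reciprocals = 1/5 + 1/35 + 1/10 = 0.328571
HM = 3/0.328571 = 9.1304

HM = 9.1304


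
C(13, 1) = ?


C(13,1) = 13!/(1! × 12!)
= 6227020800/(1 × 479001600)
= 13

C(13,1) = 13


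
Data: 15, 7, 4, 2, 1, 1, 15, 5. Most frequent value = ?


Frequencies: 1:2, 2:1, 4:1, 5:1, 7:1, 15:2
Max frequency = 2
Mode = 1, 15

Mode = 1, 15


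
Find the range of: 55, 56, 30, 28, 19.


Max = 56, Min = 19
Range = 56 - 19 = 37

Range = 37


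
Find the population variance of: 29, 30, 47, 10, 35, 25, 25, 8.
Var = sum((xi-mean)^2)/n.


Mean = 26.1250
Squared deviations: 8.2656, 15.0156, 435.7656, 260.0156, 78.7656, 1.2656, 1.2656, 328.5156
Sum = 1128.8750
Variance = 1128.8750/8 = 141.1094

Variance = 141.1094


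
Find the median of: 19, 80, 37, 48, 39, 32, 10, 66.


Sorted: 10, 19, 32, 37, 39, 48, 66, 80
n = 8 (even)
Middle values: 37 and 39
Median = (37+39)/2 = 38.0000

Median = 38.0000


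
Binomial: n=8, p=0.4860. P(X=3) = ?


C(8,3) = 56
p^3 = 0.114791
(1-p)^5 = 0.035877
P = 56 * 0.114791 * 0.035877 = 0.2306

P(X=3) = 0.2306


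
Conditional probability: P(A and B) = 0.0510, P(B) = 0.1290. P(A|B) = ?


P(A|B) = 0.0510/0.1290 = 0.3953

P(A|B) = 0.3953


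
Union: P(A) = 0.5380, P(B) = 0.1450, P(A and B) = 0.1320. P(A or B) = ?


P(A∪B) = 0.5380 + 0.1450 - 0.1320
= 0.6830 - 0.1320
= 0.5510

P(A∪B) = 0.5510


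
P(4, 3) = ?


P(4,3) = 4!/1!
= 24/1
= 24

P(4,3) = 24


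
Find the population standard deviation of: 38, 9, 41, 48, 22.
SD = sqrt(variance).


Mean = 31.6000
Variance = 200.2400
SD = sqrt(200.2400) = 14.1506

SD = 14.1506


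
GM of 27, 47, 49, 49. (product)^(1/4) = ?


Product = 27 × 47 × 49 × 49 = 3046869
GM = 3046869^(1/4) = 41.7795

GM = 41.7795


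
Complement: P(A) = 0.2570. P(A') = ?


P(not A) = 1 - 0.2570 = 0.7430

P(not A) = 0.7430


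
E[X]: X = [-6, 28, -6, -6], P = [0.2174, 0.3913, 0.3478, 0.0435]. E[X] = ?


E[X] = -6*0.2174 + 28*0.3913 - 6*0.3478 - 6*0.0435
= -1.3044 + 10.9564 - 2.0868 - 0.2610
= 7.3042

E[X] = 7.3042


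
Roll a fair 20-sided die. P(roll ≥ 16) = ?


Favorable outcomes (roll ≥ 16): 5
Total outcomes = 20
P = 5/20 = 0.2500

P = 0.2500


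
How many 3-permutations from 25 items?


P(25,3) = 25!/22!
= 15511210043330985984000000/1124000727777607680000
= 13800

P(25,3) = 13800


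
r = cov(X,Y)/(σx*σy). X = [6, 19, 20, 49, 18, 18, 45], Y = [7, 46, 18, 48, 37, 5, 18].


Mean X = 25.0000, Mean Y = 25.5714
SD X = 14.618970, SD Y = 16.620617
Cov = 102.714286
r = 102.714286/(14.618970*16.620617) = 0.4227

r = 0.4227


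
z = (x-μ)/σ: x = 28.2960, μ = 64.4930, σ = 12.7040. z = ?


z = (28.2960 - 64.4930)/12.7040
= -36.1970/12.7040
= -2.8493

z = -2.8493


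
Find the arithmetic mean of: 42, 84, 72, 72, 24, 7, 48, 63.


Sum = 42 + 84 + 72 + 72 + 24 + 7 + 48 + 63 = 412
n = 8
Mean = 412/8 = 51.5000

Mean = 51.5000


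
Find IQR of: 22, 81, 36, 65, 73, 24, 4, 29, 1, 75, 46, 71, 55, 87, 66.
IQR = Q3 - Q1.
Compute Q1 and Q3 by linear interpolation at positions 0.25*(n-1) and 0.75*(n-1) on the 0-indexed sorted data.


Sorted: 1, 4, 22, 24, 29, 36, 46, 55, 65, 66, 71, 73, 75, 81, 87
Q1 (25th %ile) = 26.5000
Q3 (75th %ile) = 72.0000
IQR = 72.0000 - 26.5000 = 45.5000

IQR = 45.5000


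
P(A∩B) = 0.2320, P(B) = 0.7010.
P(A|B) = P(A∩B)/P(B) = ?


P(A|B) = 0.2320/0.7010 = 0.3310

P(A|B) = 0.3310


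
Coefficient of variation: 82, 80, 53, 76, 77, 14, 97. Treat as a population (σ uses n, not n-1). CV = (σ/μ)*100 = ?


Mean = 68.4286
SD = 25.2579
CV = (25.2579/68.4286)*100 = 36.9113%

CV = 36.9113%


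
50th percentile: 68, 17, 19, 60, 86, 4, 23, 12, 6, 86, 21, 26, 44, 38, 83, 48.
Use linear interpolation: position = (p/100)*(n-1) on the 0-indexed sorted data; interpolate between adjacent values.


Sorted: 4, 6, 12, 17, 19, 21, 23, 26, 38, 44, 48, 60, 68, 83, 86, 86
n = 16
Index = 50/100 * 15 = 7.5000
Lower = data[7] = 26, Upper = data[8] = 38
P50 = 26 + 0.5000*(12) = 32.0000

P50 = 32.0000


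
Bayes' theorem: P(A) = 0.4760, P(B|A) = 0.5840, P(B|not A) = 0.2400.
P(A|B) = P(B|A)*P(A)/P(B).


P(B) = P(B|A)*P(A) + P(B|A')*P(A')
= 0.5840*0.4760 + 0.2400*0.5240
= 0.277984 + 0.125760 = 0.403744
P(A|B) = 0.277984/0.403744 = 0.6885

P(A|B) = 0.6885


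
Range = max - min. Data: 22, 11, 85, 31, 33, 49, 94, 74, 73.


Max = 94, Min = 11
Range = 94 - 11 = 83

Range = 83


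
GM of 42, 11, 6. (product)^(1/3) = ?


Product = 42 × 11 × 6 = 2772
GM = 2772^(1/3) = 14.0475

GM = 14.0475


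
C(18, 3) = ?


C(18,3) = 18!/(3! × 15!)
= 6402373705728000/(6 × 1307674368000)
= 816

C(18,3) = 816


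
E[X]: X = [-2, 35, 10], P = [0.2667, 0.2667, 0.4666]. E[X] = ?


E[X] = -2*0.2667 + 35*0.2667 + 10*0.4666
= -0.5334 + 9.3345 + 4.6660
= 13.4671

E[X] = 13.4671


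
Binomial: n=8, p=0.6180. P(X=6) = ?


C(8,6) = 28
p^6 = 0.055710
(1-p)^2 = 0.145924
P = 28 * 0.055710 * 0.145924 = 0.2276

P(X=6) = 0.2276


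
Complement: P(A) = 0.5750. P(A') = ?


P(not A) = 1 - 0.5750 = 0.4250

P(not A) = 0.4250


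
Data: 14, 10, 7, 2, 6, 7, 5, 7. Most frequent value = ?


Frequencies: 2:1, 5:1, 6:1, 7:3, 10:1, 14:1
Max frequency = 3
Mode = 7

Mode = 7


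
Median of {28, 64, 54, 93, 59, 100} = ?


Sorted: 28, 54, 59, 64, 93, 100
n = 6 (even)
Middle values: 59 and 64
Median = (59+64)/2 = 61.5000

Median = 61.5000


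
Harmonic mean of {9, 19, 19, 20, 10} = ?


Sum of reciprocals = 1/9 + 1/19 + 1/19 + 1/20 + 1/10 = 0.366374
HM = 5/0.366374 = 13.6472

HM = 13.6472


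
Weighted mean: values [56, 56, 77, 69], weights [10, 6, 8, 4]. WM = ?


Numerator = 56*10 + 56*6 + 77*8 + 69*4 = 1788
Denominator = 10 + 6 + 8 + 4 = 28
WM = 1788/28 = 63.8571

WM = 63.8571


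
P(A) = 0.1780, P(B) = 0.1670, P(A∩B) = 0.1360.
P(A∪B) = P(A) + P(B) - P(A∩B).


P(A∪B) = 0.1780 + 0.1670 - 0.1360
= 0.3450 - 0.1360
= 0.2090

P(A∪B) = 0.2090


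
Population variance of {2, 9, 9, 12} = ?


Mean = 8.0000
Squared deviations: 36.0000, 1.0000, 1.0000, 16.0000
Sum = 54.0000
Variance = 54.0000/4 = 13.5000

Variance = 13.5000


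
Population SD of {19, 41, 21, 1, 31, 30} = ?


Mean = 23.8333
Variance = 156.1389
SD = sqrt(156.1389) = 12.4956

SD = 12.4956


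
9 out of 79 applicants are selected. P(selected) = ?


P = 9/79 = 0.1139

P = 0.1139


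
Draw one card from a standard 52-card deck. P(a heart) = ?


13 hearts in 52 cards
P = 13/52 = 0.2500

P = 0.2500


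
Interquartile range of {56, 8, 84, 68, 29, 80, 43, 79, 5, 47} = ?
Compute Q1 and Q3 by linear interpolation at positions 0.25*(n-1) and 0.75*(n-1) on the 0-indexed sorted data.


Sorted: 5, 8, 29, 43, 47, 56, 68, 79, 80, 84
Q1 (25th %ile) = 32.5000
Q3 (75th %ile) = 76.2500
IQR = 76.2500 - 32.5000 = 43.7500

IQR = 43.7500


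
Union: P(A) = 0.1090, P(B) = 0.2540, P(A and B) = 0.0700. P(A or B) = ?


P(A∪B) = 0.1090 + 0.2540 - 0.0700
= 0.3630 - 0.0700
= 0.2930

P(A∪B) = 0.2930


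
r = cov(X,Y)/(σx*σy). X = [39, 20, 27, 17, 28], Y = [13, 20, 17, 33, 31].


Mean X = 26.2000, Mean Y = 22.8000
SD X = 7.626270, SD Y = 7.858753
Cov = -38.360000
r = -38.360000/(7.626270*7.858753) = -0.6400

r = -0.6400


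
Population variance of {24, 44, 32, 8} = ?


Mean = 27.0000
Squared deviations: 9.0000, 289.0000, 25.0000, 361.0000
Sum = 684.0000
Variance = 684.0000/4 = 171.0000

Variance = 171.0000


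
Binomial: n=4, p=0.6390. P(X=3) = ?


C(4,3) = 4
p^3 = 0.260917
(1-p)^1 = 0.361000
P = 4 * 0.260917 * 0.361000 = 0.3768

P(X=3) = 0.3768


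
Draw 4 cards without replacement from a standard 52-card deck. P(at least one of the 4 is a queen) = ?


P(at least one) = 1 - P(none)
P(none) = (48/52) × (47/51) × (46/50) × (45/49) = 0.718737
P(at least one) = 1 - 0.718737 = 0.2813

P = 0.2813


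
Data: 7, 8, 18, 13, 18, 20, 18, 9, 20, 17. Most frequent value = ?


Frequencies: 7:1, 8:1, 9:1, 13:1, 17:1, 18:3, 20:2
Max frequency = 3
Mode = 18

Mode = 18


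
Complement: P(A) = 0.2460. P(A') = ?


P(not A) = 1 - 0.2460 = 0.7540

P(not A) = 0.7540


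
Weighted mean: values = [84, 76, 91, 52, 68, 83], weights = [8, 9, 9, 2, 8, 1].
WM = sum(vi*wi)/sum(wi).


Numerator = 84*8 + 76*9 + 91*9 + 52*2 + 68*8 + 83*1 = 2906
Denominator = 8 + 9 + 9 + 2 + 8 + 1 = 37
WM = 2906/37 = 78.5405

WM = 78.5405


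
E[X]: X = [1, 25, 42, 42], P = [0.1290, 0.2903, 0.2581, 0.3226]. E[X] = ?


E[X] = 1*0.1290 + 25*0.2903 + 42*0.2581 + 42*0.3226
= 0.1290 + 7.2575 + 10.8402 + 13.5492
= 31.7759

E[X] = 31.7759


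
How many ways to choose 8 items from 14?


C(14,8) = 14!/(8! × 6!)
= 87178291200/(40320 × 720)
= 3003

C(14,8) = 3003


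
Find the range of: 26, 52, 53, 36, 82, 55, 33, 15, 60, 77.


Max = 82, Min = 15
Range = 82 - 15 = 67

Range = 67


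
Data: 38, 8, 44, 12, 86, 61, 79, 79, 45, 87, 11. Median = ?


Sorted: 8, 11, 12, 38, 44, 45, 61, 79, 79, 86, 87
n = 11 (odd)
Middle value = 45

Median = 45


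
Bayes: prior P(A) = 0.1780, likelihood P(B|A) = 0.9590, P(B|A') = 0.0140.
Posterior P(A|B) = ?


P(B) = P(B|A)*P(A) + P(B|A')*P(A')
= 0.9590*0.1780 + 0.0140*0.8220
= 0.170702 + 0.011508 = 0.182210
P(A|B) = 0.170702/0.182210 = 0.9368

P(A|B) = 0.9368


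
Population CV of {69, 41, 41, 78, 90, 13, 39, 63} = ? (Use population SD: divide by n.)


Mean = 54.2500
SD = 23.5093
CV = (23.5093/54.2500)*100 = 43.3351%

CV = 43.3351%


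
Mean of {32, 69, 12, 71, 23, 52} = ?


Sum = 32 + 69 + 12 + 71 + 23 + 52 = 259
n = 6
Mean = 259/6 = 43.1667

Mean = 43.1667


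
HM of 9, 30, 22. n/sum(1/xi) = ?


Sum of reciprocals = 1/9 + 1/30 + 1/22 = 0.189899
HM = 3/0.189899 = 15.7979

HM = 15.7979


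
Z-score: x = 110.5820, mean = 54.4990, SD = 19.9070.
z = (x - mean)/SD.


z = (110.5820 - 54.4990)/19.9070
= 56.0830/19.9070
= 2.8173

z = 2.8173


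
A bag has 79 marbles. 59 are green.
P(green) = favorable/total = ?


P = 59/79 = 0.7468

P = 0.7468


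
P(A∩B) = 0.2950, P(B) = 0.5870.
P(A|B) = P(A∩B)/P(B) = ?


P(A|B) = 0.2950/0.5870 = 0.5026

P(A|B) = 0.5026


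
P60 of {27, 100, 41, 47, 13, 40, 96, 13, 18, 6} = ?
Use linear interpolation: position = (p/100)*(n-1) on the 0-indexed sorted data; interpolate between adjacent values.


Sorted: 6, 13, 13, 18, 27, 40, 41, 47, 96, 100
n = 10
Index = 60/100 * 9 = 5.4000
Lower = data[5] = 40, Upper = data[6] = 41
P60 = 40 + 0.4000*(1) = 40.4000

P60 = 40.4000


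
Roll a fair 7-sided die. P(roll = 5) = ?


Favorable outcomes (roll = 5): 1
Total outcomes = 7
P = 1/7 = 0.1429

P = 0.1429


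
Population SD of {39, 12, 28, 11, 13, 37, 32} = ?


Mean = 24.5714
Variance = 129.3878
SD = sqrt(129.3878) = 11.3749

SD = 11.3749


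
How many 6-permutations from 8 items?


P(8,6) = 8!/2!
= 40320/2
= 20160

P(8,6) = 20160


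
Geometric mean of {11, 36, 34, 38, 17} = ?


Product = 11 × 36 × 34 × 38 × 17 = 8697744
GM = 8697744^(1/5) = 24.4276

GM = 24.4276


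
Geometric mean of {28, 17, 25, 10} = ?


Product = 28 × 17 × 25 × 10 = 119000
GM = 119000^(1/4) = 18.5732

GM = 18.5732


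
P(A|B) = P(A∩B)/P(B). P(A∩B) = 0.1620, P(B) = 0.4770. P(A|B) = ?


P(A|B) = 0.1620/0.4770 = 0.3396

P(A|B) = 0.3396


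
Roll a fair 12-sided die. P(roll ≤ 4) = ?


Favorable outcomes (roll ≤ 4): 4
Total outcomes = 12
P = 4/12 = 0.3333

P = 0.3333


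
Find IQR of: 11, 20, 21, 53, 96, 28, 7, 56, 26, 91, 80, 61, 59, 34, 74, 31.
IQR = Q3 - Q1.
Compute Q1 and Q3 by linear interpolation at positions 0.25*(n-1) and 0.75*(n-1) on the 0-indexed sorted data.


Sorted: 7, 11, 20, 21, 26, 28, 31, 34, 53, 56, 59, 61, 74, 80, 91, 96
Q1 (25th %ile) = 24.7500
Q3 (75th %ile) = 64.2500
IQR = 64.2500 - 24.7500 = 39.5000

IQR = 39.5000


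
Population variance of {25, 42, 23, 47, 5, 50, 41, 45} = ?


Mean = 34.7500
Squared deviations: 95.0625, 52.5625, 138.0625, 150.0625, 885.0625, 232.5625, 39.0625, 105.0625
Sum = 1697.5000
Variance = 1697.5000/8 = 212.1875

Variance = 212.1875


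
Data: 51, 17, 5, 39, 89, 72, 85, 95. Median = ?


Sorted: 5, 17, 39, 51, 72, 85, 89, 95
n = 8 (even)
Middle values: 51 and 72
Median = (51+72)/2 = 61.5000

Median = 61.5000


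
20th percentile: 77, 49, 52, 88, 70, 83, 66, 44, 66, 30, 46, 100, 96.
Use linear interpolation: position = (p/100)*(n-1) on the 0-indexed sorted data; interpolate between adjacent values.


Sorted: 30, 44, 46, 49, 52, 66, 66, 70, 77, 83, 88, 96, 100
n = 13
Index = 20/100 * 12 = 2.4000
Lower = data[2] = 46, Upper = data[3] = 49
P20 = 46 + 0.4000*(3) = 47.2000

P20 = 47.2000


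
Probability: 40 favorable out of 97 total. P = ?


P = 40/97 = 0.4124

P = 0.4124


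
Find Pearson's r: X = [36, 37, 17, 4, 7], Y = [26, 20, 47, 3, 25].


Mean X = 20.2000, Mean Y = 24.2000
SD X = 13.991426, SD Y = 14.076931
Cov = 43.560000
r = 43.560000/(13.991426*14.076931) = 0.2212

r = 0.2212


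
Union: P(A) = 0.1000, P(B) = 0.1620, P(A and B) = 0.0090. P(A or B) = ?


P(A∪B) = 0.1000 + 0.1620 - 0.0090
= 0.2620 - 0.0090
= 0.2530

P(A∪B) = 0.2530


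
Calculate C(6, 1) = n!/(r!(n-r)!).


C(6,1) = 6!/(1! × 5!)
= 720/(1 × 120)
= 6

C(6,1) = 6


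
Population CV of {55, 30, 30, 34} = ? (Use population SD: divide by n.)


Mean = 37.2500
SD = 10.3773
CV = (10.3773/37.2500)*100 = 27.8584%

CV = 27.8584%


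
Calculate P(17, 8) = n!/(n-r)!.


P(17,8) = 17!/9!
= 355687428096000/362880
= 980179200

P(17,8) = 980179200


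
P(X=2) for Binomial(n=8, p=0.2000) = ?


C(8,2) = 28
p^2 = 0.040000
(1-p)^6 = 0.262144
P = 28 * 0.040000 * 0.262144 = 0.2936

P(X=2) = 0.2936


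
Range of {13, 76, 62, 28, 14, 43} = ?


Max = 76, Min = 13
Range = 76 - 13 = 63

Range = 63


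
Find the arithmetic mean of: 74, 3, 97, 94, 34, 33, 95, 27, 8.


Sum = 74 + 3 + 97 + 94 + 34 + 33 + 95 + 27 + 8 = 465
n = 9
Mean = 465/9 = 51.6667

Mean = 51.6667


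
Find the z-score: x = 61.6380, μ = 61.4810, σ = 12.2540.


z = (61.6380 - 61.4810)/12.2540
= 0.1570/12.2540
= 0.0128

z = 0.0128


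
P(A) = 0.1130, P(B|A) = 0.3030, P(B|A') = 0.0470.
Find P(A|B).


P(B) = P(B|A)*P(A) + P(B|A')*P(A')
= 0.3030*0.1130 + 0.0470*0.8870
= 0.034239 + 0.041689 = 0.075928
P(A|B) = 0.034239/0.075928 = 0.4509

P(A|B) = 0.4509


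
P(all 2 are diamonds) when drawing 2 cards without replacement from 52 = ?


P(all diamonds) = (13/52) × (12/51)
= 0.0588

P = 0.0588


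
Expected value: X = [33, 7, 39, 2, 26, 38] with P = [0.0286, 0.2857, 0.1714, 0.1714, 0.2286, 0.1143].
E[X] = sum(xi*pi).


E[X] = 33*0.0286 + 7*0.2857 + 39*0.1714 + 2*0.1714 + 26*0.2286 + 38*0.1143
= 0.9438 + 1.9999 + 6.6846 + 0.3428 + 5.9436 + 4.3434
= 20.2581

E[X] = 20.2581


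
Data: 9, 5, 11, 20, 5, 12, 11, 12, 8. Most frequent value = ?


Frequencies: 5:2, 8:1, 9:1, 11:2, 12:2, 20:1
Max frequency = 2
Mode = 5, 11, 12

Mode = 5, 11, 12


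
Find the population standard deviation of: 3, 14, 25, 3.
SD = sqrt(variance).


Mean = 11.2500
Variance = 83.1875
SD = sqrt(83.1875) = 9.1207

SD = 9.1207


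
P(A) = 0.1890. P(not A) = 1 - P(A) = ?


P(not A) = 1 - 0.1890 = 0.8110

P(not A) = 0.8110


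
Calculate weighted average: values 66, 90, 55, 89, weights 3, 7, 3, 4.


Numerator = 66*3 + 90*7 + 55*3 + 89*4 = 1349
Denominator = 3 + 7 + 3 + 4 = 17
WM = 1349/17 = 79.3529

WM = 79.3529


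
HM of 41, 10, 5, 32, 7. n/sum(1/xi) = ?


Sum of reciprocals = 1/41 + 1/10 + 1/5 + 1/32 + 1/7 = 0.498497
HM = 5/0.498497 = 10.0301

HM = 10.0301


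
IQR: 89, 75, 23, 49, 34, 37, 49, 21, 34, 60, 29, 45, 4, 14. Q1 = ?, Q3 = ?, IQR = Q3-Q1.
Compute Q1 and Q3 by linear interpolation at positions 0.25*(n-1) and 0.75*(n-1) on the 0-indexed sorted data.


Sorted: 4, 14, 21, 23, 29, 34, 34, 37, 45, 49, 49, 60, 75, 89
Q1 (25th %ile) = 24.5000
Q3 (75th %ile) = 49.0000
IQR = 49.0000 - 24.5000 = 24.5000

IQR = 24.5000


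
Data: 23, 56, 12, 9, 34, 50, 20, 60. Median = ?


Sorted: 9, 12, 20, 23, 34, 50, 56, 60
n = 8 (even)
Middle values: 23 and 34
Median = (23+34)/2 = 28.5000

Median = 28.5000


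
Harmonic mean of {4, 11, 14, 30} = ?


Sum of reciprocals = 1/4 + 1/11 + 1/14 + 1/30 = 0.445671
HM = 4/0.445671 = 8.9752

HM = 8.9752


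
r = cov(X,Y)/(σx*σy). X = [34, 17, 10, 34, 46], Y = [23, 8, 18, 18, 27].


Mean X = 28.2000, Mean Y = 18.8000
SD X = 12.967652, SD Y = 6.368673
Cov = 60.240000
r = 60.240000/(12.967652*6.368673) = 0.7294

r = 0.7294


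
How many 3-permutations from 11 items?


P(11,3) = 11!/8!
= 39916800/40320
= 990

P(11,3) = 990


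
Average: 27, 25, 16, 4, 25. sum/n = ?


Sum = 27 + 25 + 16 + 4 + 25 = 97
n = 5
Mean = 97/5 = 19.4000

Mean = 19.4000


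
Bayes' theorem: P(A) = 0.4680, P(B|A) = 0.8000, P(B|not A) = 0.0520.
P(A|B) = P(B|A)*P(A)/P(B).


P(B) = P(B|A)*P(A) + P(B|A')*P(A')
= 0.8000*0.4680 + 0.0520*0.5320
= 0.374400 + 0.027664 = 0.402064
P(A|B) = 0.374400/0.402064 = 0.9312

P(A|B) = 0.9312


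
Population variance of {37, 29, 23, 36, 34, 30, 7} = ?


Mean = 28.0000
Squared deviations: 81.0000, 1.0000, 25.0000, 64.0000, 36.0000, 4.0000, 441.0000
Sum = 652.0000
Variance = 652.0000/7 = 93.1429

Variance = 93.1429


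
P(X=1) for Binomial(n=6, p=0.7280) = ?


C(6,1) = 6
p^1 = 0.728000
(1-p)^5 = 0.001489
P = 6 * 0.728000 * 0.001489 = 0.0065

P(X=1) = 0.0065


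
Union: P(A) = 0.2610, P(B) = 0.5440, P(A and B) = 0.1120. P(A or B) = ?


P(A∪B) = 0.2610 + 0.5440 - 0.1120
= 0.8050 - 0.1120
= 0.6930

P(A∪B) = 0.6930


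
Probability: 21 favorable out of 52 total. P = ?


P = 21/52 = 0.4038

P = 0.4038


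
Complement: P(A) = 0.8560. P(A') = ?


P(not A) = 1 - 0.8560 = 0.1440

P(not A) = 0.1440


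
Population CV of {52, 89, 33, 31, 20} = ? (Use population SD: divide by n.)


Mean = 45.0000
SD = 24.2899
CV = (24.2899/45.0000)*100 = 53.9776%

CV = 53.9776%


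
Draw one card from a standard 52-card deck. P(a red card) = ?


26 red cards in 52 cards
P = 26/52 = 0.5000

P = 0.5000


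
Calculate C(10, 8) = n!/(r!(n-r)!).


C(10,8) = 10!/(8! × 2!)
= 3628800/(40320 × 2)
= 45

C(10,8) = 45


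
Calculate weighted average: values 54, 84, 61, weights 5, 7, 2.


Numerator = 54*5 + 84*7 + 61*2 = 980
Denominator = 5 + 7 + 2 = 14
WM = 980/14 = 70.0000

WM = 70.0000


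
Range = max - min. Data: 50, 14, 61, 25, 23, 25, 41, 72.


Max = 72, Min = 14
Range = 72 - 14 = 58

Range = 58


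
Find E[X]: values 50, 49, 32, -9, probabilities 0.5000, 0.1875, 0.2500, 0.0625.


E[X] = 50*0.5000 + 49*0.1875 + 32*0.2500 - 9*0.0625
= 25.0000 + 9.1875 + 8.0000 - 0.5625
= 41.6250

E[X] = 41.6250


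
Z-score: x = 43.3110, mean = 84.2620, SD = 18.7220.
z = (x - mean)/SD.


z = (43.3110 - 84.2620)/18.7220
= -40.9510/18.7220
= -2.1873

z = -2.1873


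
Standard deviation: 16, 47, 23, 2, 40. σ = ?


Mean = 25.6000
Variance = 264.2400
SD = sqrt(264.2400) = 16.2555

SD = 16.2555


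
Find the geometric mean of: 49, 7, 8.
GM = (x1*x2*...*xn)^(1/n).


Product = 49 × 7 × 8 = 2744
GM = 2744^(1/3) = 14.0000

GM = 14.0000


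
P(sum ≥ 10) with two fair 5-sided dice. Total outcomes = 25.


Total outcomes = 5×5 = 25
Favorable (sum ≥ 10): 1
P = 1/25 = 0.0400

P = 0.0400


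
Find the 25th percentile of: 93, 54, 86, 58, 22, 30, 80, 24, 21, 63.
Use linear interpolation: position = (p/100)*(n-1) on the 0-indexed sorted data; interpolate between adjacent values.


Sorted: 21, 22, 24, 30, 54, 58, 63, 80, 86, 93
n = 10
Index = 25/100 * 9 = 2.2500
Lower = data[2] = 24, Upper = data[3] = 30
P25 = 24 + 0.2500*(6) = 25.5000

P25 = 25.5000


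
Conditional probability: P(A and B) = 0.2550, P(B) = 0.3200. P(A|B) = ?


P(A|B) = 0.2550/0.3200 = 0.7969

P(A|B) = 0.7969


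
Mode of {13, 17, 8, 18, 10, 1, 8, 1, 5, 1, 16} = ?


Frequencies: 1:3, 5:1, 8:2, 10:1, 13:1, 16:1, 17:1, 18:1
Max frequency = 3
Mode = 1

Mode = 1


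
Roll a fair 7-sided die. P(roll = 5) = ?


Favorable outcomes (roll = 5): 1
Total outcomes = 7
P = 1/7 = 0.1429

P = 0.1429


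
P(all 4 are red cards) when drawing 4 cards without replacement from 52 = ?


P(all red cards) = (26/52) × (25/51) × (24/50) × (23/49)
= 0.0552

P = 0.0552


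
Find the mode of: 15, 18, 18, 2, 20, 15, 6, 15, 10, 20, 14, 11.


Frequencies: 2:1, 6:1, 10:1, 11:1, 14:1, 15:3, 18:2, 20:2
Max frequency = 3
Mode = 15

Mode = 15


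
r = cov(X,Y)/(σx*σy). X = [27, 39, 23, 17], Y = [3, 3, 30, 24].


Mean X = 26.5000, Mean Y = 15.0000
SD X = 8.046738, SD Y = 12.186058
Cov = -73.500000
r = -73.500000/(8.046738*12.186058) = -0.7496

r = -0.7496


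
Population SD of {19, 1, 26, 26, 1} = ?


Mean = 14.6000
Variance = 129.8400
SD = sqrt(129.8400) = 11.3947

SD = 11.3947


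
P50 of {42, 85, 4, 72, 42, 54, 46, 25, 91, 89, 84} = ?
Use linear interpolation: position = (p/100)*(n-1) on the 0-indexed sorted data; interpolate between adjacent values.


Sorted: 4, 25, 42, 42, 46, 54, 72, 84, 85, 89, 91
n = 11
Index = 50/100 * 10 = 5.0000
Lower = data[5] = 54, Upper = data[6] = 72
P50 = 54 + 0*(18) = 54.0000

P50 = 54.0000


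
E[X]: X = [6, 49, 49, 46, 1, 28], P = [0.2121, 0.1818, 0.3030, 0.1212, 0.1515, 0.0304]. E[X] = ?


E[X] = 6*0.2121 + 49*0.1818 + 49*0.3030 + 46*0.1212 + 1*0.1515 + 28*0.0304
= 1.2726 + 8.9082 + 14.8470 + 5.5752 + 0.1515 + 0.8512
= 31.6057

E[X] = 31.6057


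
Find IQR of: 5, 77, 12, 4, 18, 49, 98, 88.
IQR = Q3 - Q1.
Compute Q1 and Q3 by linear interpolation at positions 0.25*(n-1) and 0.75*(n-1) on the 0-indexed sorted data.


Sorted: 4, 5, 12, 18, 49, 77, 88, 98
Q1 (25th %ile) = 10.2500
Q3 (75th %ile) = 79.7500
IQR = 79.7500 - 10.2500 = 69.5000

IQR = 69.5000


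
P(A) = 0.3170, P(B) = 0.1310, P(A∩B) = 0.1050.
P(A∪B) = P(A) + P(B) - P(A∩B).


P(A∪B) = 0.3170 + 0.1310 - 0.1050
= 0.4480 - 0.1050
= 0.3430

P(A∪B) = 0.3430


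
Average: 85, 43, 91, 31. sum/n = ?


Sum = 85 + 43 + 91 + 31 = 250
n = 4
Mean = 250/4 = 62.5000

Mean = 62.5000


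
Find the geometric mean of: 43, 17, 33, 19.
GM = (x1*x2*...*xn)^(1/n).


Product = 43 × 17 × 33 × 19 = 458337
GM = 458337^(1/4) = 26.0193

GM = 26.0193


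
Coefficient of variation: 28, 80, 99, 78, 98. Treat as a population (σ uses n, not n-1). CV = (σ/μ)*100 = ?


Mean = 76.6000
SD = 25.8271
CV = (25.8271/76.6000)*100 = 33.7169%

CV = 33.7169%


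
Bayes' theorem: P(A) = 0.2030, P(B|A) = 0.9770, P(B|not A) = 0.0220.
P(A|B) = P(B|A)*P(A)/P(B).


P(B) = P(B|A)*P(A) + P(B|A')*P(A')
= 0.9770*0.2030 + 0.0220*0.7970
= 0.198331 + 0.017534 = 0.215865
P(A|B) = 0.198331/0.215865 = 0.9188

P(A|B) = 0.9188


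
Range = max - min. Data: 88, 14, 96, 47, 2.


Max = 96, Min = 2
Range = 96 - 2 = 94

Range = 94


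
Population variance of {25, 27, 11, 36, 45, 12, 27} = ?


Mean = 26.1429
Squared deviations: 1.3061, 0.7347, 229.3061, 97.1633, 355.5918, 200.0204, 0.7347
Sum = 884.8571
Variance = 884.8571/7 = 126.4082

Variance = 126.4082


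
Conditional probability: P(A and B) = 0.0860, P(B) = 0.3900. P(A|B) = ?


P(A|B) = 0.0860/0.3900 = 0.2205

P(A|B) = 0.2205


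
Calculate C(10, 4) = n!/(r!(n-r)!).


C(10,4) = 10!/(4! × 6!)
= 3628800/(24 × 720)
= 210

C(10,4) = 210


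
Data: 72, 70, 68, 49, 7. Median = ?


Sorted: 7, 49, 68, 70, 72
n = 5 (odd)
Middle value = 68

Median = 68


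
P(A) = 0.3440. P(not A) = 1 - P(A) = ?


P(not A) = 1 - 0.3440 = 0.6560

P(not A) = 0.6560


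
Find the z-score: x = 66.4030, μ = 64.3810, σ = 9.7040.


z = (66.4030 - 64.3810)/9.7040
= 2.0220/9.7040
= 0.2084

z = 0.2084


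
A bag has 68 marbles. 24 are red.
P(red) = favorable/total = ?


P = 24/68 = 0.3529

P = 0.3529


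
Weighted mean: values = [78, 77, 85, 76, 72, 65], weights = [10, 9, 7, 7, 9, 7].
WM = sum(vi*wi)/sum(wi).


Numerator = 78*10 + 77*9 + 85*7 + 76*7 + 72*9 + 65*7 = 3703
Denominator = 10 + 9 + 7 + 7 + 9 + 7 = 49
WM = 3703/49 = 75.5714

WM = 75.5714


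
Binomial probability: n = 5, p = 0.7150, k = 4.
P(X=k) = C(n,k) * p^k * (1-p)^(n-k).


C(5,4) = 5
p^4 = 0.261351
(1-p)^1 = 0.285000
P = 5 * 0.261351 * 0.285000 = 0.3724

P(X=4) = 0.3724


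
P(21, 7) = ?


P(21,7) = 21!/14!
= 51090942171709440000/87178291200
= 586051200

P(21,7) = 586051200


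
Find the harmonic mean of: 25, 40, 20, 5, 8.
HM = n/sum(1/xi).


Sum of reciprocals = 1/25 + 1/40 + 1/20 + 1/5 + 1/8 = 0.440000
HM = 5/0.440000 = 11.3636

HM = 11.3636


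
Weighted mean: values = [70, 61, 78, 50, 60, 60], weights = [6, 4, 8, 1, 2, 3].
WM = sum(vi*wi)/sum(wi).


Numerator = 70*6 + 61*4 + 78*8 + 50*1 + 60*2 + 60*3 = 1638
Denominator = 6 + 4 + 8 + 1 + 2 + 3 = 24
WM = 1638/24 = 68.2500

WM = 68.2500


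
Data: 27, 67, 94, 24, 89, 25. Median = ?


Sorted: 24, 25, 27, 67, 89, 94
n = 6 (even)
Middle values: 27 and 67
Median = (27+67)/2 = 47.0000

Median = 47.0000


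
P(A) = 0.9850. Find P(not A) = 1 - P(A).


P(not A) = 1 - 0.9850 = 0.0150

P(not A) = 0.0150


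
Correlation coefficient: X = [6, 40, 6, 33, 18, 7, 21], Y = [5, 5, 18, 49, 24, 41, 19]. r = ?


Mean X = 18.7143, Mean Y = 23.0000
SD X = 12.668457, SD Y = 15.537972
Cov = 8.571429
r = 8.571429/(12.668457*15.537972) = 0.0435

r = 0.0435


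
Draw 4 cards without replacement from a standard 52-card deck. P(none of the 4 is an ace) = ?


P(no aces) = (48/52) × (47/51) × (46/50) × (45/49)
= 0.7187

P = 0.7187


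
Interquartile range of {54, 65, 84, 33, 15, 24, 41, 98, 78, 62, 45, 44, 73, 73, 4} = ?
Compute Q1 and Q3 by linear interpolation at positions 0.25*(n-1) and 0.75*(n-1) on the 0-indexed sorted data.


Sorted: 4, 15, 24, 33, 41, 44, 45, 54, 62, 65, 73, 73, 78, 84, 98
Q1 (25th %ile) = 37.0000
Q3 (75th %ile) = 73.0000
IQR = 73.0000 - 37.0000 = 36.0000

IQR = 36.0000


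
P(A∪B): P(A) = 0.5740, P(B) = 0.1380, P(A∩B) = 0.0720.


P(A∪B) = 0.5740 + 0.1380 - 0.0720
= 0.7120 - 0.0720
= 0.6400

P(A∪B) = 0.6400


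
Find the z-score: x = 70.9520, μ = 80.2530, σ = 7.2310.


z = (70.9520 - 80.2530)/7.2310
= -9.3010/7.2310
= -1.2863

z = -1.2863


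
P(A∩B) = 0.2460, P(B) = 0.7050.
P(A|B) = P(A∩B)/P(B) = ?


P(A|B) = 0.2460/0.7050 = 0.3489

P(A|B) = 0.3489


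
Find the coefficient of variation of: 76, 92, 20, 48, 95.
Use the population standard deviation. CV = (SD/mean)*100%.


Mean = 66.2000
SD = 28.4844
CV = (28.4844/66.2000)*100 = 43.0278%

CV = 43.0278%


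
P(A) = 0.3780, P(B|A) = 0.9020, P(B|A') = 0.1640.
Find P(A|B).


P(B) = P(B|A)*P(A) + P(B|A')*P(A')
= 0.9020*0.3780 + 0.1640*0.6220
= 0.340956 + 0.102008 = 0.442964
P(A|B) = 0.340956/0.442964 = 0.7697

P(A|B) = 0.7697


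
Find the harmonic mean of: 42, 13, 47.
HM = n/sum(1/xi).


Sum of reciprocals = 1/42 + 1/13 + 1/47 = 0.122009
HM = 3/0.122009 = 24.5883

HM = 24.5883


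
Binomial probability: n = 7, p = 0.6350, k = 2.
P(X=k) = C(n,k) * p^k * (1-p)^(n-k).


C(7,2) = 21
p^2 = 0.403225
(1-p)^5 = 0.006478
P = 21 * 0.403225 * 0.006478 = 0.0549

P(X=2) = 0.0549


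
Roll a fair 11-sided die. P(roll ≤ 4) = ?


Favorable outcomes (roll ≤ 4): 4
Total outcomes = 11
P = 4/11 = 0.3636

P = 0.3636


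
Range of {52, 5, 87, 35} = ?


Max = 87, Min = 5
Range = 87 - 5 = 82

Range = 82


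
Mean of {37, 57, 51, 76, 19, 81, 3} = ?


Sum = 37 + 57 + 51 + 76 + 19 + 81 + 3 = 324
n = 7
Mean = 324/7 = 46.2857

Mean = 46.2857


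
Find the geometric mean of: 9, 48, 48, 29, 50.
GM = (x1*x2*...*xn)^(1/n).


Product = 9 × 48 × 48 × 29 × 50 = 30067200
GM = 30067200^(1/5) = 31.3054

GM = 31.3054


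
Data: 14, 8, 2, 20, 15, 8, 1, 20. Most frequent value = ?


Frequencies: 1:1, 2:1, 8:2, 14:1, 15:1, 20:2
Max frequency = 2
Mode = 8, 20

Mode = 8, 20


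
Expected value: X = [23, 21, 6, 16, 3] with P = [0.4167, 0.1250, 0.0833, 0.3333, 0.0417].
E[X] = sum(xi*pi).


E[X] = 23*0.4167 + 21*0.1250 + 6*0.0833 + 16*0.3333 + 3*0.0417
= 9.5841 + 2.6250 + 0.4998 + 5.3328 + 0.1251
= 18.1668

E[X] = 18.1668


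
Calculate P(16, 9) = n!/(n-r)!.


P(16,9) = 16!/7!
= 20922789888000/5040
= 4151347200

P(16,9) = 4151347200


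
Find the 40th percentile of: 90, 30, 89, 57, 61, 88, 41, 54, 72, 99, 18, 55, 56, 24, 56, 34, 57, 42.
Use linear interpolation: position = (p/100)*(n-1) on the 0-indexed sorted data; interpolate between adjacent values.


Sorted: 18, 24, 30, 34, 41, 42, 54, 55, 56, 56, 57, 57, 61, 72, 88, 89, 90, 99
n = 18
Index = 40/100 * 17 = 6.8000
Lower = data[6] = 54, Upper = data[7] = 55
P40 = 54 + 0.8000*(1) = 54.8000

P40 = 54.8000


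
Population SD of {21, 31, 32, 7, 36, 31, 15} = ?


Mean = 24.7143
Variance = 97.3469
SD = sqrt(97.3469) = 9.8665

SD = 9.8665


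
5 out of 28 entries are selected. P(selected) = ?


P = 5/28 = 0.1786

P = 0.1786


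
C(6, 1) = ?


C(6,1) = 6!/(1! × 5!)
= 720/(1 × 120)
= 6

C(6,1) = 6


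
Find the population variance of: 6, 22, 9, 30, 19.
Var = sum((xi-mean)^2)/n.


Mean = 17.2000
Squared deviations: 125.4400, 23.0400, 67.2400, 163.8400, 3.2400
Sum = 382.8000
Variance = 382.8000/5 = 76.5600

Variance = 76.5600


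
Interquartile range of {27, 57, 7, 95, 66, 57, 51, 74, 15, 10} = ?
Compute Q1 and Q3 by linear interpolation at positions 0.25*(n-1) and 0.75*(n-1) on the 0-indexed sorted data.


Sorted: 7, 10, 15, 27, 51, 57, 57, 66, 74, 95
Q1 (25th %ile) = 18.0000
Q3 (75th %ile) = 63.7500
IQR = 63.7500 - 18.0000 = 45.7500

IQR = 45.7500


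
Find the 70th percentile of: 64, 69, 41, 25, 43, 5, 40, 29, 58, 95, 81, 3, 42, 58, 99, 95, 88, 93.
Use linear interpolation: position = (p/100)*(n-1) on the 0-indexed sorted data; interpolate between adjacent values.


Sorted: 3, 5, 25, 29, 40, 41, 42, 43, 58, 58, 64, 69, 81, 88, 93, 95, 95, 99
n = 18
Index = 70/100 * 17 = 11.9000
Lower = data[11] = 69, Upper = data[12] = 81
P70 = 69 + 0.9000*(12) = 79.8000

P70 = 79.8000


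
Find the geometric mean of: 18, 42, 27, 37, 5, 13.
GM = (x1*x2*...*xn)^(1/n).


Product = 18 × 42 × 27 × 37 × 5 × 13 = 49090860
GM = 49090860^(1/6) = 19.1352

GM = 19.1352


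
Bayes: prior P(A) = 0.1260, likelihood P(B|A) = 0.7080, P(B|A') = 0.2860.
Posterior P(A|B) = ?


P(B) = P(B|A)*P(A) + P(B|A')*P(A')
= 0.7080*0.1260 + 0.2860*0.8740
= 0.089208 + 0.249964 = 0.339172
P(A|B) = 0.089208/0.339172 = 0.2630

P(A|B) = 0.2630
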